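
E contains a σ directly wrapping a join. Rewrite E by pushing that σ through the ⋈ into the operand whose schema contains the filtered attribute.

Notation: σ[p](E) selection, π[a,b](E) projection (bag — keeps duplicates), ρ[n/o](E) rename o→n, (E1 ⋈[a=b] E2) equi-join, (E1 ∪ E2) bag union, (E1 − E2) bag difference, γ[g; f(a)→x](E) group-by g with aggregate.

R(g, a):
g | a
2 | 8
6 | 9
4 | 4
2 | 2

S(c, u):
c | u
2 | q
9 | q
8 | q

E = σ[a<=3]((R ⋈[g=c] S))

σ filters on a, owned by the left side.
E' = (σ[a<=3](R) ⋈[g=c] S)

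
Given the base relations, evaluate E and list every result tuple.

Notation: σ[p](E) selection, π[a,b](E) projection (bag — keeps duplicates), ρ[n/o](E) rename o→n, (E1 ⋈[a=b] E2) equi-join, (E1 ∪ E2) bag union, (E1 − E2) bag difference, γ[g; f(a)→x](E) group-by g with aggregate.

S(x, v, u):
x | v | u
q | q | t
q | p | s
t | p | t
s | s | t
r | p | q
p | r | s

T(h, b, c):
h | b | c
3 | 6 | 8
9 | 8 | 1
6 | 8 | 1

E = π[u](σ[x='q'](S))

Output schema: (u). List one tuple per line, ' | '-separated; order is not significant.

Per-node cardinality:
  S → 6
  σ[x='q'](S) → 2
  π[u](σ[x='q'](S)) → 2

== RESULT ==
u
s
t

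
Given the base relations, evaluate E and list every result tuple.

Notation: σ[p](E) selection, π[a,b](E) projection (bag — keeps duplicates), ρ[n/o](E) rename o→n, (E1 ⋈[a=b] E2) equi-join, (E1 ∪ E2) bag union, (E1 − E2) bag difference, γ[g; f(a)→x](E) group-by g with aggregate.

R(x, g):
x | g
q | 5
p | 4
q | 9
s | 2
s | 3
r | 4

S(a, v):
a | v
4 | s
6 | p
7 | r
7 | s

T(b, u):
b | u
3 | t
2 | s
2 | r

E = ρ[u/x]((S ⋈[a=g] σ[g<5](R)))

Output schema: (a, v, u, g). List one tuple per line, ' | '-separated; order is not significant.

Row counts bottom-up:
  S → 4
  R → 6
  σ[g<5](R) → 4
  (S ⋈[a=g] σ[g<5](R)) → 2
  ρ[u/x]((S ⋈[a=g] σ[g<5](R))) → 2

== RESULT ==
a | v | u | g
4 | s | p | 4
4 | s | r | 4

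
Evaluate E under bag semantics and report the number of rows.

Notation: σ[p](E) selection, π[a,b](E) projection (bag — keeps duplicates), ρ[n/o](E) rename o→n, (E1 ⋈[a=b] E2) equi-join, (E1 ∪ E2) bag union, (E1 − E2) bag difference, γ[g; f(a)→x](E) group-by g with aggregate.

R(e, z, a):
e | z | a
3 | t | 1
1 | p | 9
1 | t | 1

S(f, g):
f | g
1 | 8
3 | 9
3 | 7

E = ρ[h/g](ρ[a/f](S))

Per-node cardinality:
  S → 3
  ρ[a/f](S) → 3
  ρ[h/g](ρ[a/f](S)) → 3

|E| = 3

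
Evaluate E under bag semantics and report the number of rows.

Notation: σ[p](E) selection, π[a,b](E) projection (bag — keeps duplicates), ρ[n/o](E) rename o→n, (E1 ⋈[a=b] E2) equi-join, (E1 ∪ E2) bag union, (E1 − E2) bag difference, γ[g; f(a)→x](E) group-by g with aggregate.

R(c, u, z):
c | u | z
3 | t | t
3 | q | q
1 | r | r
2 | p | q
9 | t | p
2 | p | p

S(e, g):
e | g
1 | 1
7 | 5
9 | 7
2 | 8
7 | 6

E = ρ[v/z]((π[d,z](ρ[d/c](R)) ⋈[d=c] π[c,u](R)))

Subexpression sizes:
  R → 6
  ρ[d/c](R) → 6
  π[d,z](ρ[d/c](R)) → 6
  R → 6
  π[c,u](R) → 6
  (π[d,z](ρ[d/c](R)) ⋈[d=c] π[c,u](R)) → 10
  ρ[v/z]((π[d,z](ρ[d/c](R)) ⋈[d=c] π[c,u](R))) → 10

|E| = 10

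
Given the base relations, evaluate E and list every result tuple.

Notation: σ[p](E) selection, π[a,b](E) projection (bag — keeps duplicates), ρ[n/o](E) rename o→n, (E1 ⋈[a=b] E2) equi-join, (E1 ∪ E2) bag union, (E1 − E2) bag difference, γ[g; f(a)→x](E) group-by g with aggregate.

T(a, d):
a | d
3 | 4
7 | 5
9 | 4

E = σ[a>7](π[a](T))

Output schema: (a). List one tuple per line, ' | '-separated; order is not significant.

Stepwise |·|:
  T → 3
  π[a](T) → 3
  σ[a>7](π[a](T)) → 1

== RESULT ==
a
9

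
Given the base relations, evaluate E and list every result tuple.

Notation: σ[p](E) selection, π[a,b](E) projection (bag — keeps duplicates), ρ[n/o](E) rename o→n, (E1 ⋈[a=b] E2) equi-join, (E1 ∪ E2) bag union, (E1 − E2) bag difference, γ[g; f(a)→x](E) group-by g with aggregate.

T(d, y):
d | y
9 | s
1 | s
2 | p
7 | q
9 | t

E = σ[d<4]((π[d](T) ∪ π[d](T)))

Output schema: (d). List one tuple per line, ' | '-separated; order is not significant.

Stepwise |·|:
  T → 5
  π[d](T) → 5
  T → 5
  π[d](T) → 5
  (π[d](T) ∪ π[d](T)) → 10
  σ[d<4]((π[d](T) ∪ π[d](T))) → 4

== RESULT ==
d
1
1
2
2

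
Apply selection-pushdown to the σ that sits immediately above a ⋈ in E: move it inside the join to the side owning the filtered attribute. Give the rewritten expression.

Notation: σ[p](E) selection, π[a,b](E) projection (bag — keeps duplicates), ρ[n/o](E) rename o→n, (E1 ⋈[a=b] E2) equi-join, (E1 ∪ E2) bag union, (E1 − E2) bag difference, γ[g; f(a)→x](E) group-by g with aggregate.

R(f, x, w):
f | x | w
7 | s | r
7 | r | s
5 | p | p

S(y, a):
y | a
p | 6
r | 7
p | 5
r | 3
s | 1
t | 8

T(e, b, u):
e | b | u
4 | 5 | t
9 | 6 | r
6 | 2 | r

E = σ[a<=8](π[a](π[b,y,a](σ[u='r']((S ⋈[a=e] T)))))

σ filters on u, owned by the right side.
E' = σ[a<=8](π[a](π[b,y,a]((S ⋈[a=e] σ[u='r'](T)))))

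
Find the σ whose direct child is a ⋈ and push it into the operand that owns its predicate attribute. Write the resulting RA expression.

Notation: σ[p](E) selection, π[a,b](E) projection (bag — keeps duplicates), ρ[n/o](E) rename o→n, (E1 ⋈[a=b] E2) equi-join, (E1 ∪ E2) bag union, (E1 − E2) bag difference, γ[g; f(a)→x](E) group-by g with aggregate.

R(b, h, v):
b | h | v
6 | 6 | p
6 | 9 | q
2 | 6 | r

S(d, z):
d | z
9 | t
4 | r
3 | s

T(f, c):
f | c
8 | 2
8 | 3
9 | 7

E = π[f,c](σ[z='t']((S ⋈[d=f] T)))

σ filters on z, owned by the left side.
E' = π[f,c]((σ[z='t'](S) ⋈[d=f] T))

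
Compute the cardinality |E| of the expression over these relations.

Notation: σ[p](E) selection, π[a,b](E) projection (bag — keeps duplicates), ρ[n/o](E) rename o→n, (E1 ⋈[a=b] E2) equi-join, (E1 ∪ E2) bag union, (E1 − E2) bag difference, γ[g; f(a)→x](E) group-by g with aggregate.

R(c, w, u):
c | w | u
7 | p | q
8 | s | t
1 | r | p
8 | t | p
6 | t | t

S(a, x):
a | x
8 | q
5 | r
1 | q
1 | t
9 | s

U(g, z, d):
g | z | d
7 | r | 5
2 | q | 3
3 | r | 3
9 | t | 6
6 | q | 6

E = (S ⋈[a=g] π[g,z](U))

Row counts bottom-up:
  S → 5
  U → 5
  π[g,z](U) → 5
  (S ⋈[a=g] π[g,z](U)) → 1

|E| = 1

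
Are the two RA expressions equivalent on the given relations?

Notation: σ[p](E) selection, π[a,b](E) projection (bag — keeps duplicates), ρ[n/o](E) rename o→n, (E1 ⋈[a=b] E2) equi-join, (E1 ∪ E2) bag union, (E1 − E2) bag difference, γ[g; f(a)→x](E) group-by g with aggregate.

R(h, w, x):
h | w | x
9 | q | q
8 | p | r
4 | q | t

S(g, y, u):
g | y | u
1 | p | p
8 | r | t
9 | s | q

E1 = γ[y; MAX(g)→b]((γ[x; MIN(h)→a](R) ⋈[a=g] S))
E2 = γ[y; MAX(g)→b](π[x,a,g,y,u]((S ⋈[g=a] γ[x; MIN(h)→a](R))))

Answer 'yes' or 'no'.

E1 row counts bottom-up:
  R → 3
  γ[x; MIN(h)→a](R) → 3
  S → 3
  (γ[x; MIN(h)→a](R) ⋈[a=g] S) → 2
  γ[y; MAX(g)→b]((γ[x; MIN(h)→a](R) ⋈[a=g] S)) → 2
E2 row counts bottom-up:
  S → 3
  R → 3
  γ[x; MIN(h)→a](R) → 3
  (S ⋈[g=a] γ[x; MIN(h)→a](R)) → 2
  π[x,a,g,y,u]((S ⋈[g=a] γ[x; MIN(h)→a](R))) → 2
  γ[y; MAX(g)→b](π[x,a,g,y,u]((S ⋈[g=a] γ[x; MIN(h)→a](R)))) → 2

E1 and E2 produce the same multiset:
y | b
r | 8
s | 9

yes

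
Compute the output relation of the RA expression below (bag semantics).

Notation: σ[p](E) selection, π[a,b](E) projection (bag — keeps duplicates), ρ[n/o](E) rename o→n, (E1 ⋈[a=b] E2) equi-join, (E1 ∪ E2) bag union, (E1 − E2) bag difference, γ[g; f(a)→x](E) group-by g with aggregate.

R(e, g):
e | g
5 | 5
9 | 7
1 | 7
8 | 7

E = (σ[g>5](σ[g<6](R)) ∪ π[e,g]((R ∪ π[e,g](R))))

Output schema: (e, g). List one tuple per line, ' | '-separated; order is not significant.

Per-node cardinality:
  R → 4
  σ[g<6](R) → 1
  σ[g>5](σ[g<6](R)) → 0
  R → 4
  R → 4
  π[e,g](R) → 4
  (R ∪ π[e,g](R)) → 8
  π[e,g]((R ∪ π[e,g](R))) → 8
  (σ[g>5](σ[g<6](R)) ∪ π[e,g]((R ∪ π[e,g](R)))) → 8

== RESULT ==
e | g
1 | 7
1 | 7
5 | 5
5 | 5
8 | 7
8 | 7
9 | 7
9 | 7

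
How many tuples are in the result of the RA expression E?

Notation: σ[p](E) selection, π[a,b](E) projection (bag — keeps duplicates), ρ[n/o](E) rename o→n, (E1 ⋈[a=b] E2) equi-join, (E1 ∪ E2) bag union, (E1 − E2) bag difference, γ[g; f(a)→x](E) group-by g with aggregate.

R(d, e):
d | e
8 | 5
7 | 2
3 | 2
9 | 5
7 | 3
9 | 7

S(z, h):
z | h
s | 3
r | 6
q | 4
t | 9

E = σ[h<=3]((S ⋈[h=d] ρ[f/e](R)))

Per-node cardinality:
  S → 4
  R → 6
  ρ[f/e](R) → 6
  (S ⋈[h=d] ρ[f/e](R)) → 3
  σ[h<=3]((S ⋈[h=d] ρ[f/e](R))) → 1

|E| = 1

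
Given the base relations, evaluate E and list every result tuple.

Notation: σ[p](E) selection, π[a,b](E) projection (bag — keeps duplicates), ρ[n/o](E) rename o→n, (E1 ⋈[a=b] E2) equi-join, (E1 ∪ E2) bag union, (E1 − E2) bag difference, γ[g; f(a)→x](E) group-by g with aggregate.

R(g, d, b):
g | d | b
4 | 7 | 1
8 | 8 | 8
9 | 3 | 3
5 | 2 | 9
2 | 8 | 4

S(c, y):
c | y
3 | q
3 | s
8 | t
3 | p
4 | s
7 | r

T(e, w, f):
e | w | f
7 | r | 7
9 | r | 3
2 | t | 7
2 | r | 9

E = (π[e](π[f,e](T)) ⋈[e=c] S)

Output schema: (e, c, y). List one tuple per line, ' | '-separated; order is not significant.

Row counts bottom-up:
  T → 4
  π[f,e](T) → 4
  π[e](π[f,e](T)) → 4
  S → 6
  (π[e](π[f,e](T)) ⋈[e=c] S) → 1

== RESULT ==
e | c | y
7 | 7 | r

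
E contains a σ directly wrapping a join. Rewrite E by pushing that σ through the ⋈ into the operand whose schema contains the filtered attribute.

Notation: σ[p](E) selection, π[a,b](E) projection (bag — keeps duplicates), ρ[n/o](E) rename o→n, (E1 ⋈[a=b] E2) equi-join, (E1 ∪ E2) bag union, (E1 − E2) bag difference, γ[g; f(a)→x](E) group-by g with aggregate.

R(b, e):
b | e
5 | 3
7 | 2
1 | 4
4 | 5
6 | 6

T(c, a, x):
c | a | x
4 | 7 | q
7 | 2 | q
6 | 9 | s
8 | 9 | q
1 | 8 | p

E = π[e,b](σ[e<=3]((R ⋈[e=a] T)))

σ filters on e, owned by the left side.
E' = π[e,b]((σ[e<=3](R) ⋈[e=a] T))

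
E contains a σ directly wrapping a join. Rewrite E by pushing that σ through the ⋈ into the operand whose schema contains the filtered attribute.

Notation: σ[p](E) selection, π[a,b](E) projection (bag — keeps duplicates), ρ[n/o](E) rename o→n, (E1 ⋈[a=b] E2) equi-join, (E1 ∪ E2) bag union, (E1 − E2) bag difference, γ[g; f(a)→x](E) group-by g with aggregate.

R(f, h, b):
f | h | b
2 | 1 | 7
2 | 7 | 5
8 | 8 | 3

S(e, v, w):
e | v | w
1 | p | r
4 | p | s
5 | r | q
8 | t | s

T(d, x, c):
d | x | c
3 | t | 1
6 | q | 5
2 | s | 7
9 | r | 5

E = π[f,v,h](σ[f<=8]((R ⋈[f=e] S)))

σ filters on f, owned by the left side.
E' = π[f,v,h]((σ[f<=8](R) ⋈[f=e] S))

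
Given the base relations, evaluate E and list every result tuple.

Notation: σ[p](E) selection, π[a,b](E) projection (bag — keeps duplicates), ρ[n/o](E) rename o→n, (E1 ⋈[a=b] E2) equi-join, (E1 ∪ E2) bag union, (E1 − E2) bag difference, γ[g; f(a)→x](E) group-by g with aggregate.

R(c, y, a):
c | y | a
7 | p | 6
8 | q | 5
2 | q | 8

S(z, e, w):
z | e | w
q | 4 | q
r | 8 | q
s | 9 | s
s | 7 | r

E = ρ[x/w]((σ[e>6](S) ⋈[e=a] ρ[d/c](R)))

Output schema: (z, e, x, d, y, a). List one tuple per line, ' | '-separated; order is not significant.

Per-node cardinality:
  S → 4
  σ[e>6](S) → 3
  R → 3
  ρ[d/c](R) → 3
  (σ[e>6](S) ⋈[e=a] ρ[d/c](R)) → 1
  ρ[x/w]((σ[e>6](S) ⋈[e=a] ρ[d/c](R))) → 1

== RESULT ==
z | e | x | d | y | a
r | 8 | q | 2 | q | 8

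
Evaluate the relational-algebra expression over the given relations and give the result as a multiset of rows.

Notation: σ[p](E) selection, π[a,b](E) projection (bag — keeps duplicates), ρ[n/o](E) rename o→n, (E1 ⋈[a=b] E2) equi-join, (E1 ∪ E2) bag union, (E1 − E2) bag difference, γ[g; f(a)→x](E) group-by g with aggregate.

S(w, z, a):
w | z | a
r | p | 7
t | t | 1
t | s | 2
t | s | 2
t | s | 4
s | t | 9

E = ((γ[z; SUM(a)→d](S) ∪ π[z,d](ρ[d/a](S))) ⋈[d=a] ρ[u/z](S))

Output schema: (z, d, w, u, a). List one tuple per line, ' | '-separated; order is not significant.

Per-node cardinality:
  S → 6
  γ[z; SUM(a)→d](S) → 3
  S → 6
  ρ[d/a](S) → 6
  π[z,d](ρ[d/a](S)) → 6
  (γ[z; SUM(a)→d](S) ∪ π[z,d](ρ[d/a](S))) → 9
  S → 6
  ρ[u/z](S) → 6
  ((γ[z; SUM(a)→d](S) ∪ π[z,d](ρ[d/a](S))) ⋈[d=a] ρ[u/z](S)) → 9

== RESULT ==
z | d | w | u | a
p | 7 | r | p | 7
p | 7 | r | p | 7
s | 2 | t | s | 2
s | 2 | t | s | 2
s | 2 | t | s | 2
s | 2 | t | s | 2
s | 4 | t | s | 4
t | 1 | t | t | 1
t | 9 | s | t | 9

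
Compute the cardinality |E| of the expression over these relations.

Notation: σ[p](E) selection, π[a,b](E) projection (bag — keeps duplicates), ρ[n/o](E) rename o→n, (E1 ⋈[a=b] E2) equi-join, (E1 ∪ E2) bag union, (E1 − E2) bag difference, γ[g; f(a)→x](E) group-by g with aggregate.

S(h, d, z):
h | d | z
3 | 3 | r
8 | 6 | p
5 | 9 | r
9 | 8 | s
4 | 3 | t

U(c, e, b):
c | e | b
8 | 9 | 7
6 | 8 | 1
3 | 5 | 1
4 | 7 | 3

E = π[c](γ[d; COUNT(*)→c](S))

Subexpression sizes:
  S → 5
  γ[d; COUNT(*)→c](S) → 4
  π[c](γ[d; COUNT(*)→c](S)) → 4

|E| = 4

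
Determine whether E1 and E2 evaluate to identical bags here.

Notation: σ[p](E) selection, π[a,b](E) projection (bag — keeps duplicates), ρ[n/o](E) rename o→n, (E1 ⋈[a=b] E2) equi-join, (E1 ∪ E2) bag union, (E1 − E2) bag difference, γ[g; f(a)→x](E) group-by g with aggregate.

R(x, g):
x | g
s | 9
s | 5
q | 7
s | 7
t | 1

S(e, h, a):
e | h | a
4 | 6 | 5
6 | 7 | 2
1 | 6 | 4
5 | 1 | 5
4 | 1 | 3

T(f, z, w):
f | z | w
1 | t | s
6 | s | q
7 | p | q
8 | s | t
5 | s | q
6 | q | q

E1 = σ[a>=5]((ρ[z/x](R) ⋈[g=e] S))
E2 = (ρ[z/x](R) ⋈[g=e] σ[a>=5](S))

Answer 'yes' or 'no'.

E1 row counts bottom-up:
  R → 5
  ρ[z/x](R) → 5
  S → 5
  (ρ[z/x](R) ⋈[g=e] S) → 2
  σ[a>=5]((ρ[z/x](R) ⋈[g=e] S)) → 1
E2 row counts bottom-up:
  R → 5
  ρ[z/x](R) → 5
  S → 5
  σ[a>=5](S) → 2
  (ρ[z/x](R) ⋈[g=e] σ[a>=5](S)) → 1

E1 and E2 produce the same multiset:
z | g | e | h | a
s | 5 | 5 | 1 | 5

yes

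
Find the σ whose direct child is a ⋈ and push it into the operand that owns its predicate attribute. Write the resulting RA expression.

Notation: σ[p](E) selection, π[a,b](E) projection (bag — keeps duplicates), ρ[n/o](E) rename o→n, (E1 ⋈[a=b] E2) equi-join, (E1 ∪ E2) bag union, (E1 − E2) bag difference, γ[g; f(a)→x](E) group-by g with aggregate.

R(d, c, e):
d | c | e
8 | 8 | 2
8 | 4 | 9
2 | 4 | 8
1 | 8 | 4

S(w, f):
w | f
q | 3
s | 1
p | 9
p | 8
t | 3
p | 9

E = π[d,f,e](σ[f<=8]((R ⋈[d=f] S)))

σ filters on f, owned by the right side.
E' = π[d,f,e]((R ⋈[d=f] σ[f<=8](S)))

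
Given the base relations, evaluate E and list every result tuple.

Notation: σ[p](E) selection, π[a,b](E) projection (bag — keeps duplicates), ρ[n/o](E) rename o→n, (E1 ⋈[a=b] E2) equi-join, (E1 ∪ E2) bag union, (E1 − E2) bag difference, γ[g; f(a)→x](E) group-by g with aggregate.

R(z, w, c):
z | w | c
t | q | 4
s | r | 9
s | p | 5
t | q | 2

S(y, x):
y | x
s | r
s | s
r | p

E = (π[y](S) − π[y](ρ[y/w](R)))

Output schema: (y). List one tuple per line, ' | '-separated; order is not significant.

Per-node cardinality:
  S → 3
  π[y](S) → 3
  R → 4
  ρ[y/w](R) → 4
  π[y](ρ[y/w](R)) → 4
  (π[y](S) − π[y](ρ[y/w](R))) → 2

== RESULT ==
y
s
s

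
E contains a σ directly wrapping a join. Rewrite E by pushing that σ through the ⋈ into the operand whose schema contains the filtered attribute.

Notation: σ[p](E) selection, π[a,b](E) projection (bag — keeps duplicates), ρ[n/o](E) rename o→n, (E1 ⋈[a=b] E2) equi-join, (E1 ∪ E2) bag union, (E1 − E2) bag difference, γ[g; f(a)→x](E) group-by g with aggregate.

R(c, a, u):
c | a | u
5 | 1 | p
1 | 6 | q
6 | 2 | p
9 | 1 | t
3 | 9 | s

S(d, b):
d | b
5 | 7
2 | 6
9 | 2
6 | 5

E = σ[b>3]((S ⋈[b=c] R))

σ filters on b, owned by the left side.
E' = (σ[b>3](S) ⋈[b=c] R)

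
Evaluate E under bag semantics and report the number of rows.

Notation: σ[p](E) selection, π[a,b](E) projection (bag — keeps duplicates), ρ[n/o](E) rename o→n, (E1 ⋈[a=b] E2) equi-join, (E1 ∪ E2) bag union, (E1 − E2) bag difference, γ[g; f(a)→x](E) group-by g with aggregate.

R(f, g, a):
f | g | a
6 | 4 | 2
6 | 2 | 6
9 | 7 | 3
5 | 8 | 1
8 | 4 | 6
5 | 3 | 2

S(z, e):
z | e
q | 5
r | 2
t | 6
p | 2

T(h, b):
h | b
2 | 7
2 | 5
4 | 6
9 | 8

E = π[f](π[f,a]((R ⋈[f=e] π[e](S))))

Per-node cardinality:
  R → 6
  S → 4
  π[e](S) → 4
  (R ⋈[f=e] π[e](S)) → 4
  π[f,a]((R ⋈[f=e] π[e](S))) → 4
  π[f](π[f,a]((R ⋈[f=e] π[e](S)))) → 4

|E| = 4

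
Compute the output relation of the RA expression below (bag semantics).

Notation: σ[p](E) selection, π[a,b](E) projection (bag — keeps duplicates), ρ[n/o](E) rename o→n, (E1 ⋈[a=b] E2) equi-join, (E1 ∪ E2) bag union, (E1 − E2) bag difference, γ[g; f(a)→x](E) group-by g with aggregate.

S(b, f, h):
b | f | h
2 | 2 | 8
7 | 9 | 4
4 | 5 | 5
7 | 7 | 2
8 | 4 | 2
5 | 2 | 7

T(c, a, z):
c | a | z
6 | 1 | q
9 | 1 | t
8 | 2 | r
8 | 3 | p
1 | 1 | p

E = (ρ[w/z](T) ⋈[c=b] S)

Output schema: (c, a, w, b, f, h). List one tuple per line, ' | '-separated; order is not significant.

Stepwise |·|:
  T → 5
  ρ[w/z](T) → 5
  S → 6
  (ρ[w/z](T) ⋈[c=b] S) → 2

== RESULT ==
c | a | w | b | f | h
8 | 2 | r | 8 | 4 | 2
8 | 3 | p | 8 | 4 | 2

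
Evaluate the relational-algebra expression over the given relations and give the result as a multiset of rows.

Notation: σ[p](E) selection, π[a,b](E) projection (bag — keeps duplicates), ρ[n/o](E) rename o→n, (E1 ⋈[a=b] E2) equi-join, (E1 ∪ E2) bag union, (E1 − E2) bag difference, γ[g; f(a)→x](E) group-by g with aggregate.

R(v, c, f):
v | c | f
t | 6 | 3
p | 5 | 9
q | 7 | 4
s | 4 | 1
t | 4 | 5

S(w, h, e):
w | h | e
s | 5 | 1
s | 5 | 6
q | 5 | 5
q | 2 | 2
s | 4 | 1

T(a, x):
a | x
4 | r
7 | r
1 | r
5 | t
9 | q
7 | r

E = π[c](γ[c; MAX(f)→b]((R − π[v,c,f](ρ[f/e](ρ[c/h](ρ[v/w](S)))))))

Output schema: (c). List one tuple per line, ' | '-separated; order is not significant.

Stepwise |·|:
  R → 5
  S → 5
  ρ[v/w](S) → 5
  ρ[c/h](ρ[v/w](S)) → 5
  ρ[f/e](ρ[c/h](ρ[v/w](S))) → 5
  π[v,c,f](ρ[f/e](ρ[c/h](ρ[v/w](S)))) → 5
  (R − π[v,c,f](ρ[f/e](ρ[c/h](ρ[v/w](S))))) → 4
  γ[c; MAX(f)→b]((R − π[v,c,f](ρ[f/e](ρ[c/h](ρ[v/w](S)))))) → 4
  π[c](γ[c; MAX(f)→b]((R − π[v,c,f](ρ[f/e](ρ[c/h](ρ[v/w](S))))))) → 4

== RESULT ==
c
4
5
6
7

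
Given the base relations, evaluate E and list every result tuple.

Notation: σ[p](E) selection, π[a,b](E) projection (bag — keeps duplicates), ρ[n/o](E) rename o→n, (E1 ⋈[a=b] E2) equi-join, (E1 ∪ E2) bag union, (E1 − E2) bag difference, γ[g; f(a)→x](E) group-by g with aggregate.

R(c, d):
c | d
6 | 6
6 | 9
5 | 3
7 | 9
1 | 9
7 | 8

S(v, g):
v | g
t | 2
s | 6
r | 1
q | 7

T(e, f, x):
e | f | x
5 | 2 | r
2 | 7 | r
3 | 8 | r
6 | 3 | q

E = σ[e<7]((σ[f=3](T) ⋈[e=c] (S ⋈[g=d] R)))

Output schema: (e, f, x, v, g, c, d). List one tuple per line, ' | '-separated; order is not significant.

Row counts bottom-up:
  T → 4
  σ[f=3](T) → 1
  S → 4
  R → 6
  (S ⋈[g=d] R) → 1
  (σ[f=3](T) ⋈[e=c] (S ⋈[g=d] R)) → 1
  σ[e<7]((σ[f=3](T) ⋈[e=c] (S ⋈[g=d] R))) → 1

== RESULT ==
e | f | x | v | g | c | d
6 | 3 | q | s | 6 | 6 | 6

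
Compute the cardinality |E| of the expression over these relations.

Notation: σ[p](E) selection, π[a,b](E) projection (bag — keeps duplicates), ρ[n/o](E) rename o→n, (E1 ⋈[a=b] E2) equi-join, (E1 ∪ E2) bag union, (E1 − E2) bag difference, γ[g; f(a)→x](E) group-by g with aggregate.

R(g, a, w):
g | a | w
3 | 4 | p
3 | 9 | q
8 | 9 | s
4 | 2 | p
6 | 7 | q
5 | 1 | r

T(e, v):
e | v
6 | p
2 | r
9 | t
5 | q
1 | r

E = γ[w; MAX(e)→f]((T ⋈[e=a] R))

Per-node cardinality:
  T → 5
  R → 6
  (T ⋈[e=a] R) → 4
  γ[w; MAX(e)→f]((T ⋈[e=a] R)) → 4

|E| = 4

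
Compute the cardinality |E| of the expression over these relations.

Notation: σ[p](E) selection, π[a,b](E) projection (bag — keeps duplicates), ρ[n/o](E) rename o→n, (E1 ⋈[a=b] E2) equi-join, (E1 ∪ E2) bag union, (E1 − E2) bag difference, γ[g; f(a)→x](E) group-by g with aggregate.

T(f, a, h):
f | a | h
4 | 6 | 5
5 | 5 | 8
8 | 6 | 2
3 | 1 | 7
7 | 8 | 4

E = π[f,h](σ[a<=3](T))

Subexpression sizes:
  T → 5
  σ[a<=3](T) → 1
  π[f,h](σ[a<=3](T)) → 1

|E| = 1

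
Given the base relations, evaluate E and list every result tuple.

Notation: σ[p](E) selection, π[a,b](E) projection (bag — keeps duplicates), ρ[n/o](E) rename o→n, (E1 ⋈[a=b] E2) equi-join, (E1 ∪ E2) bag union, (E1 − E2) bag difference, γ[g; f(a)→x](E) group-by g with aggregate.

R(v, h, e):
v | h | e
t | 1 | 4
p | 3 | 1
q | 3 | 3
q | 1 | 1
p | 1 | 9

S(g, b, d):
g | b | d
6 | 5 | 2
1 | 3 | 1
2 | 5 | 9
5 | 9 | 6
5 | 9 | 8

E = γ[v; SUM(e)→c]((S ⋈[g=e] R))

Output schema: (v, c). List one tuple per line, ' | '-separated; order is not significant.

Subexpression sizes:
  S → 5
  R → 5
  (S ⋈[g=e] R) → 2
  γ[v; SUM(e)→c]((S ⋈[g=e] R)) → 2

== RESULT ==
v | c
p | 1
q | 1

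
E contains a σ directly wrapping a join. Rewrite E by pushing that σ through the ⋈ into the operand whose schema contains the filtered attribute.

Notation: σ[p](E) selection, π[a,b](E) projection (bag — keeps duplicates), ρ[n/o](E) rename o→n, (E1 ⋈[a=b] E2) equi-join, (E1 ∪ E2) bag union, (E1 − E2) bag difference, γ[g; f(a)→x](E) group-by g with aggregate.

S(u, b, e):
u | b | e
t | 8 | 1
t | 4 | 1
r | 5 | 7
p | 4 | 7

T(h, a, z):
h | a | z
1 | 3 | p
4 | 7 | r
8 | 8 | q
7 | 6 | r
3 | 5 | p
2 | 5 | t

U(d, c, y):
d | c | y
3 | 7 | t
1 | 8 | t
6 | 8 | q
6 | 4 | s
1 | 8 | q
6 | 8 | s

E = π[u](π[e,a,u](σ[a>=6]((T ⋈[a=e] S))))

σ filters on a, owned by the left side.
E' = π[u](π[e,a,u]((σ[a>=6](T) ⋈[a=e] S)))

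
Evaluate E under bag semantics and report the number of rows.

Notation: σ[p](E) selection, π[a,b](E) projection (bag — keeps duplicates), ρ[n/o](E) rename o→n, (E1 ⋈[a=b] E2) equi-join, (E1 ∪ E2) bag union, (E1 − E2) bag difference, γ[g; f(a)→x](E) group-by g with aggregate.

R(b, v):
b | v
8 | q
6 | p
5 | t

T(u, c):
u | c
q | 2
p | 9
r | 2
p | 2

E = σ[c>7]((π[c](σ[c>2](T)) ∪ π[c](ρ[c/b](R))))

Stepwise |·|:
  T → 4
  σ[c>2](T) → 1
  π[c](σ[c>2](T)) → 1
  R → 3
  ρ[c/b](R) → 3
  π[c](ρ[c/b](R)) → 3
  (π[c](σ[c>2](T)) ∪ π[c](ρ[c/b](R))) → 4
  σ[c>7]((π[c](σ[c>2](T)) ∪ π[c](ρ[c/b](R)))) → 2

|E| = 2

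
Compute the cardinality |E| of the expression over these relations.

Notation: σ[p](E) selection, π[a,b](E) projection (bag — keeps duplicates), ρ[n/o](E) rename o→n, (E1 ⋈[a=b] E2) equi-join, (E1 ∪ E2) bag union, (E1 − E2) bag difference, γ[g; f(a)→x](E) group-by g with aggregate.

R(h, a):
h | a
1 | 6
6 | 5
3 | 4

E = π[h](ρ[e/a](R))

Subexpression sizes:
  R → 3
  ρ[e/a](R) → 3
  π[h](ρ[e/a](R)) → 3

|E| = 3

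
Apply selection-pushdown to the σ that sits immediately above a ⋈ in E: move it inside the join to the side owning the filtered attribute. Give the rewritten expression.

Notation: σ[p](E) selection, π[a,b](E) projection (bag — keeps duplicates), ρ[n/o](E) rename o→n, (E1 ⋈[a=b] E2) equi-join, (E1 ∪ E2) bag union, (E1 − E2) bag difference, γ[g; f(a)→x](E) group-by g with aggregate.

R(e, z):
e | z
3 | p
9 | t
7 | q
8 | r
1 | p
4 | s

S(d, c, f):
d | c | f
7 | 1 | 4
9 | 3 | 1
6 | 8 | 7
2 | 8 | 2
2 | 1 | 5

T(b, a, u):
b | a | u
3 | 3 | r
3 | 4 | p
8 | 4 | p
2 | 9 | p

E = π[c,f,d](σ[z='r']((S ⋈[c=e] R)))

σ filters on z, owned by the right side.
E' = π[c,f,d]((S ⋈[c=e] σ[z='r'](R)))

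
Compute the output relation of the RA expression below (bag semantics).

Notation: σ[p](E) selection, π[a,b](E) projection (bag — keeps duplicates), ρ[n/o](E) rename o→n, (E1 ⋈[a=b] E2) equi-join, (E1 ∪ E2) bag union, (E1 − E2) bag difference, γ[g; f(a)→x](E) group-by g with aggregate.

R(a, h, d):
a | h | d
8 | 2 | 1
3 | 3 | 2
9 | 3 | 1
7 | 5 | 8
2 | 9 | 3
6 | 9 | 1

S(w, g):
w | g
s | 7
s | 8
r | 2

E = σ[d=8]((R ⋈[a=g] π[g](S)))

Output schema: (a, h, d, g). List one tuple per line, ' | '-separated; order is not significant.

Per-node cardinality:
  R → 6
  S → 3
  π[g](S) → 3
  (R ⋈[a=g] π[g](S)) → 3
  σ[d=8]((R ⋈[a=g] π[g](S))) → 1

== RESULT ==
a | h | d | g
7 | 5 | 8 | 7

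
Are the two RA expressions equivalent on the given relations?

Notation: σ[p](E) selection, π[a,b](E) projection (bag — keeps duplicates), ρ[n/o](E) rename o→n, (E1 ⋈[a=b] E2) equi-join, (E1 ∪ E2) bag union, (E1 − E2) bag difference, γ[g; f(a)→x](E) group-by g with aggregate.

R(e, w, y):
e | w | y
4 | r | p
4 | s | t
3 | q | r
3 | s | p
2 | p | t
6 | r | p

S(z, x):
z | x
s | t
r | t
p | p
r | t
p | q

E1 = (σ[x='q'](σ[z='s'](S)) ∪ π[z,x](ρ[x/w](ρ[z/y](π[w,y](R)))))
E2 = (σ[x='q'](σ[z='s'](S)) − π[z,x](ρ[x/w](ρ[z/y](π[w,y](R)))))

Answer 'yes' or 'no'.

E1 subexpression sizes:
  S → 5
  σ[z='s'](S) → 1
  σ[x='q'](σ[z='s'](S)) → 0
  R → 6
  π[w,y](R) → 6
  ρ[z/y](π[w,y](R)) → 6
  ρ[x/w](ρ[z/y](π[w,y](R))) → 6
  π[z,x](ρ[x/w](ρ[z/y](π[w,y](R)))) → 6
  (σ[x='q'](σ[z='s'](S)) ∪ π[z,x](ρ[x/w](ρ[z/y](π[w,y](R))))) → 6
E2 subexpression sizes:
  S → 5
  σ[z='s'](S) → 1
  σ[x='q'](σ[z='s'](S)) → 0
  R → 6
  π[w,y](R) → 6
  ρ[z/y](π[w,y](R)) → 6
  ρ[x/w](ρ[z/y](π[w,y](R))) → 6
  π[z,x](ρ[x/w](ρ[z/y](π[w,y](R)))) → 6
  (σ[x='q'](σ[z='s'](S)) − π[z,x](ρ[x/w](ρ[z/y](π[w,y](R))))) → 0

E1 result:
z | x
p | r
p | r
p | s
r | q
t | p
t | s
E2 result:
z | x
(0 rows)
Witness: ('p', 's') appears 1× in E1 but 0× in E2.

no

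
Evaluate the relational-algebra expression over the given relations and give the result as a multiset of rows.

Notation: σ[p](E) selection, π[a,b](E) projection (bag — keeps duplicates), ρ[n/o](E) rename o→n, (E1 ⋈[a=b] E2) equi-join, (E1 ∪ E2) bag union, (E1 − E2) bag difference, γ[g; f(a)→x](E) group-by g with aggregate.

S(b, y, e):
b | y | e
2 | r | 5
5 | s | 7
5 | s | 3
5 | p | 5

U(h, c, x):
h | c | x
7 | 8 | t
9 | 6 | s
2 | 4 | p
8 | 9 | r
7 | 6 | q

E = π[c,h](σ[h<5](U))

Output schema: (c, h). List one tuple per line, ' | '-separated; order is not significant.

Stepwise |·|:
  U → 5
  σ[h<5](U) → 1
  π[c,h](σ[h<5](U)) → 1

== RESULT ==
c | h
4 | 2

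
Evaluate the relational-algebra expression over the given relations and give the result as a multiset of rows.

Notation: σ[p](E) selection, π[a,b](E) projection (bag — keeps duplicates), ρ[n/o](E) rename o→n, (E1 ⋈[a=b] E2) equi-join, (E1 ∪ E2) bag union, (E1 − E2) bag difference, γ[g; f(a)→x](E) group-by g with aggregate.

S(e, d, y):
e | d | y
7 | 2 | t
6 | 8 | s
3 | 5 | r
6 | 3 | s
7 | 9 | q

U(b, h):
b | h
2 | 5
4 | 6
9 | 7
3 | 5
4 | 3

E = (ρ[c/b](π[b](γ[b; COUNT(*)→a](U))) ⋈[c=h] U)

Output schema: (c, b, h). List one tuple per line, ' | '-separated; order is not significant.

Row counts bottom-up:
  U → 5
  γ[b; COUNT(*)→a](U) → 4
  π[b](γ[b; COUNT(*)→a](U)) → 4
  ρ[c/b](π[b](γ[b; COUNT(*)→a](U))) → 4
  U → 5
  (ρ[c/b](π[b](γ[b; COUNT(*)→a](U))) ⋈[c=h] U) → 1

== RESULT ==
c | b | h
3 | 4 | 3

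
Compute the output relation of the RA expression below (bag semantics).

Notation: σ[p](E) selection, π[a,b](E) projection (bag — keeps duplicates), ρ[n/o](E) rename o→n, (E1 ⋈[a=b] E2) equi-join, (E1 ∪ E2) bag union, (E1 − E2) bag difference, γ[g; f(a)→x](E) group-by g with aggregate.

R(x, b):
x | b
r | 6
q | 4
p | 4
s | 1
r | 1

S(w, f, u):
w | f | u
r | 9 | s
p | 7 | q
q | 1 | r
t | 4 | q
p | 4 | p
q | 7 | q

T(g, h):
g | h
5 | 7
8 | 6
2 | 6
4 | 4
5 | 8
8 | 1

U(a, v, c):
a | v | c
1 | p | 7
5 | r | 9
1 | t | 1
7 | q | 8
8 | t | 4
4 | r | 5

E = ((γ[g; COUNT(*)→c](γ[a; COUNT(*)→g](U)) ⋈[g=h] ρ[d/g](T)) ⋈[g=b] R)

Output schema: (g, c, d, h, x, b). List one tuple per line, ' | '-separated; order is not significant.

Subexpression sizes:
  U → 6
  γ[a; COUNT(*)→g](U) → 5
  γ[g; COUNT(*)→c](γ[a; COUNT(*)→g](U)) → 2
  T → 6
  ρ[d/g](T) → 6
  (γ[g; COUNT(*)→c](γ[a; COUNT(*)→g](U)) ⋈[g=h] ρ[d/g](T)) → 1
  R → 5
  ((γ[g; COUNT(*)→c](γ[a; COUNT(*)→g](U)) ⋈[g=h] ρ[d/g](T)) ⋈[g=b] R) → 2

== RESULT ==
g | c | d | h | x | b
1 | 4 | 8 | 1 | r | 1
1 | 4 | 8 | 1 | s | 1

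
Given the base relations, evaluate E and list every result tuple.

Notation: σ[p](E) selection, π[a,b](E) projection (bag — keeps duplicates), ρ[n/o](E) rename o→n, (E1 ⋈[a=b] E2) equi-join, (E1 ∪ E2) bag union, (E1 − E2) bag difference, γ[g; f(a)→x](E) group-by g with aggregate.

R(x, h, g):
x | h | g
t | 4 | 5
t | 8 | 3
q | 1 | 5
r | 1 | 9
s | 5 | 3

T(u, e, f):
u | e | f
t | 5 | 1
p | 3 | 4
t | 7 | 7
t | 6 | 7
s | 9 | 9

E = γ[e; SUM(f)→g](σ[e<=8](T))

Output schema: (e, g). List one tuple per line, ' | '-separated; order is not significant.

Subexpression sizes:
  T → 5
  σ[e<=8](T) → 4
  γ[e; SUM(f)→g](σ[e<=8](T)) → 4

== RESULT ==
e | g
3 | 4
5 | 1
6 | 7
7 | 7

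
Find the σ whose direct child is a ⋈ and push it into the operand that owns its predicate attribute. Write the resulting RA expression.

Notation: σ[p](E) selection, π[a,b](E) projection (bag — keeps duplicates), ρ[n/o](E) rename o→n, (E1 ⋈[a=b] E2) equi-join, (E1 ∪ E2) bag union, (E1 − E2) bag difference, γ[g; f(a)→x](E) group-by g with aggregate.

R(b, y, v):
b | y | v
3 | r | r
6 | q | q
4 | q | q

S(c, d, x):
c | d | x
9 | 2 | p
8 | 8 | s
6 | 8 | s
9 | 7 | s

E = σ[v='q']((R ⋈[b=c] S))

σ filters on v, owned by the left side.
E' = (σ[v='q'](R) ⋈[b=c] S)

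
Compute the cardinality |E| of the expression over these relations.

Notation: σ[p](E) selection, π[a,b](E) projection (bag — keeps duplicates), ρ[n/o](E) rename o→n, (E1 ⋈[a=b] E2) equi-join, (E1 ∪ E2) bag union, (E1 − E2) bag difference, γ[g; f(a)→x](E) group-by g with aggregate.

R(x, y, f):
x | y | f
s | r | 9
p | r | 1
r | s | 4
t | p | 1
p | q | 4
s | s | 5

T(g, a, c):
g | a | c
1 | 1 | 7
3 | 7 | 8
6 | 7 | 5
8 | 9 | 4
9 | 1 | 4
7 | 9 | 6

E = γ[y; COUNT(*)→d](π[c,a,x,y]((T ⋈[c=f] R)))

Stepwise |·|:
  T → 6
  R → 6
  (T ⋈[c=f] R) → 5
  π[c,a,x,y]((T ⋈[c=f] R)) → 5
  γ[y; COUNT(*)→d](π[c,a,x,y]((T ⋈[c=f] R))) → 2

|E| = 2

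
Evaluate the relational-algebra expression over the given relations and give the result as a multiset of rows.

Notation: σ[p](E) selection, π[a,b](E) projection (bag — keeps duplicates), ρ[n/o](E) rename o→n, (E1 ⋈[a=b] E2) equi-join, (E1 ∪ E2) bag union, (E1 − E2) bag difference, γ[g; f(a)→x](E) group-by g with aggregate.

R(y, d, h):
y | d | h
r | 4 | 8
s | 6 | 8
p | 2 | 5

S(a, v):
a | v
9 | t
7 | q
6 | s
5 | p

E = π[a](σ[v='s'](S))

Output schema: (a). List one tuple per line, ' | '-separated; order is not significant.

Row counts bottom-up:
  S → 4
  σ[v='s'](S) → 1
  π[a](σ[v='s'](S)) → 1

== RESULT ==
a
6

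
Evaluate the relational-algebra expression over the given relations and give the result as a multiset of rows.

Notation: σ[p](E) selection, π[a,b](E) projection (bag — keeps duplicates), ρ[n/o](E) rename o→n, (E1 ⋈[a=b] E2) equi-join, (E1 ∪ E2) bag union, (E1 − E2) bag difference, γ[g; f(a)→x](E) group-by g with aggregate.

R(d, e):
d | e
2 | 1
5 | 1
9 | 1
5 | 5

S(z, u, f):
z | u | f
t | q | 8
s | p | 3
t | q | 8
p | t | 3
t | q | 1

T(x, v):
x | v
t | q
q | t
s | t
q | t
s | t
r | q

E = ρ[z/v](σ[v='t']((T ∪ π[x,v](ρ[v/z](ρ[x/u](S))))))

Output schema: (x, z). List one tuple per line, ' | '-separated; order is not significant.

Per-node cardinality:
  T → 6
  S → 5
  ρ[x/u](S) → 5
  ρ[v/z](ρ[x/u](S)) → 5
  π[x,v](ρ[v/z](ρ[x/u](S))) → 5
  (T ∪ π[x,v](ρ[v/z](ρ[x/u](S)))) → 11
  σ[v='t']((T ∪ π[x,v](ρ[v/z](ρ[x/u](S))))) → 7
  ρ[z/v](σ[v='t']((T ∪ π[x,v](ρ[v/z](ρ[x/u](S)))))) → 7

== RESULT ==
x | z
q | t
q | t
q | t
q | t
q | t
s | t
s | t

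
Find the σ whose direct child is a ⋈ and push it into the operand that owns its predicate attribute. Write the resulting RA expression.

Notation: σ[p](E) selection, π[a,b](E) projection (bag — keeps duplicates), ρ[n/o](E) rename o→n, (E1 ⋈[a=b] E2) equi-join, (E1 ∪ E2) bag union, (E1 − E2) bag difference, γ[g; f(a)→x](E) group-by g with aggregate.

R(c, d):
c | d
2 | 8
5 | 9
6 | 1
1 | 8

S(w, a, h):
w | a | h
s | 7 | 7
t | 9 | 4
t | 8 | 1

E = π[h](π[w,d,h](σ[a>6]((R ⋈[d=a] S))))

σ filters on a, owned by the right side.
E' = π[h](π[w,d,h]((R ⋈[d=a] σ[a>6](S))))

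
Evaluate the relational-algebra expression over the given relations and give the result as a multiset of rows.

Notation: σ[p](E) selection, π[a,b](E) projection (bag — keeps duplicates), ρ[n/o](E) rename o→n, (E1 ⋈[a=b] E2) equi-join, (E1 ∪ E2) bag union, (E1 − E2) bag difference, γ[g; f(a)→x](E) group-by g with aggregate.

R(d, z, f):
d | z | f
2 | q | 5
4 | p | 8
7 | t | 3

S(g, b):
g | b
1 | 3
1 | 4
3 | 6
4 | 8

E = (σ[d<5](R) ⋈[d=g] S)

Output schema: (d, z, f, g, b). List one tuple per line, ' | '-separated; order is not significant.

Row counts bottom-up:
  R → 3
  σ[d<5](R) → 2
  S → 4
  (σ[d<5](R) ⋈[d=g] S) → 1

== RESULT ==
d | z | f | g | b
4 | p | 8 | 4 | 8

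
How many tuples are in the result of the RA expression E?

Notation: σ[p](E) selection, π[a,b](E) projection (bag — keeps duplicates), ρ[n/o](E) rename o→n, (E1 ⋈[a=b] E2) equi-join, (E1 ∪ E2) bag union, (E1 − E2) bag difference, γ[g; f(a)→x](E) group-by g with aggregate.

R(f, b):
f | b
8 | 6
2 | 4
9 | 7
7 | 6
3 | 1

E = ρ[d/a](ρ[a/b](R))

Row counts bottom-up:
  R → 5
  ρ[a/b](R) → 5
  ρ[d/a](ρ[a/b](R)) → 5

|E| = 5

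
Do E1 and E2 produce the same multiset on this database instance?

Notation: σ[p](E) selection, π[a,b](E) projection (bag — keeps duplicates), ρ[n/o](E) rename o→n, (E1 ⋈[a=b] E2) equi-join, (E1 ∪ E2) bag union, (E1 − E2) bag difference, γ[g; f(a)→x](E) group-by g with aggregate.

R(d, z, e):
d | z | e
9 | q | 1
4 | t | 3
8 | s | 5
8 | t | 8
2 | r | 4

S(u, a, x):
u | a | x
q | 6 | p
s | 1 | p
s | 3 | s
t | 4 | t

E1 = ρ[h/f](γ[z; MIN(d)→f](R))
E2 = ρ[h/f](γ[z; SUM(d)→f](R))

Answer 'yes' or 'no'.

E1 per-node cardinality:
  R → 5
  γ[z; MIN(d)→f](R) → 4
  ρ[h/f](γ[z; MIN(d)→f](R)) → 4
E2 per-node cardinality:
  R → 5
  γ[z; SUM(d)→f](R) → 4
  ρ[h/f](γ[z; SUM(d)→f](R)) → 4

E1 result:
z | h
q | 9
r | 2
s | 8
t | 4
E2 result:
z | h
q | 9
r | 2
s | 8
t | 12
Witness: ('t', 4) appears 1× in E1 but 0× in E2.

no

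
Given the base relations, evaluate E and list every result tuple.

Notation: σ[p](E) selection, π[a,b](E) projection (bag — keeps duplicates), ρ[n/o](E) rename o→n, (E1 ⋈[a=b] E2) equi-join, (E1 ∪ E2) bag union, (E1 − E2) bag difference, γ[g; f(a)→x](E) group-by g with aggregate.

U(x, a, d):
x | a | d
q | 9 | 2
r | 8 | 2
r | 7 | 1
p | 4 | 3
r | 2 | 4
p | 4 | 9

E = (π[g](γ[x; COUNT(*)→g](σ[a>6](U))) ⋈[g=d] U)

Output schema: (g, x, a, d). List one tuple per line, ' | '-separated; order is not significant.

Subexpression sizes:
  U → 6
  σ[a>6](U) → 3
  γ[x; COUNT(*)→g](σ[a>6](U)) → 2
  π[g](γ[x; COUNT(*)→g](σ[a>6](U))) → 2
  U → 6
  (π[g](γ[x; COUNT(*)→g](σ[a>6](U))) ⋈[g=d] U) → 3

== RESULT ==
g | x | a | d
1 | r | 7 | 1
2 | q | 9 | 2
2 | r | 8 | 2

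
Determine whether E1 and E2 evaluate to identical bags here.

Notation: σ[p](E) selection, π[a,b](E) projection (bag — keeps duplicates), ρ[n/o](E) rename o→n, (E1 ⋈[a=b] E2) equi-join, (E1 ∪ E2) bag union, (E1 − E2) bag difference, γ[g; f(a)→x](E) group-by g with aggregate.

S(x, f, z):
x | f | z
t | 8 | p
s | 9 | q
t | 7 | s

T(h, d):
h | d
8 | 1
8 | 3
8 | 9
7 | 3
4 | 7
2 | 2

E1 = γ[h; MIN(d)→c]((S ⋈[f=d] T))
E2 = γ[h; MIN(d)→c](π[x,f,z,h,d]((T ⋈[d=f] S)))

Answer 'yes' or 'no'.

E1 subexpression sizes:
  S → 3
  T → 6
  (S ⋈[f=d] T) → 2
  γ[h; MIN(d)→c]((S ⋈[f=d] T)) → 2
E2 subexpression sizes:
  T → 6
  S → 3
  (T ⋈[d=f] S) → 2
  π[x,f,z,h,d]((T ⋈[d=f] S)) → 2
  γ[h; MIN(d)→c](π[x,f,z,h,d]((T ⋈[d=f] S))) → 2

E1 and E2 produce the same multiset:
h | c
4 | 7
8 | 9

yes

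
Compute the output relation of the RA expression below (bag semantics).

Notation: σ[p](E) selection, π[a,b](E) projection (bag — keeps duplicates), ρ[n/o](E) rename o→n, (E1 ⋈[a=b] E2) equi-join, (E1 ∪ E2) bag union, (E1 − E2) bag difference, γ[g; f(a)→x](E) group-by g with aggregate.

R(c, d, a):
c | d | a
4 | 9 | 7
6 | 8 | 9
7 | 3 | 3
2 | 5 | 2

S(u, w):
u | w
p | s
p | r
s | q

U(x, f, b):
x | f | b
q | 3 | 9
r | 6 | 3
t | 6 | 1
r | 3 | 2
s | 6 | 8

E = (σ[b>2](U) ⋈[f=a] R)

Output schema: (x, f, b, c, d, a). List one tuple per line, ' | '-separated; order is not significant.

Stepwise |·|:
  U → 5
  σ[b>2](U) → 3
  R → 4
  (σ[b>2](U) ⋈[f=a] R) → 1

== RESULT ==
x | f | b | c | d | a
q | 3 | 9 | 7 | 3 | 3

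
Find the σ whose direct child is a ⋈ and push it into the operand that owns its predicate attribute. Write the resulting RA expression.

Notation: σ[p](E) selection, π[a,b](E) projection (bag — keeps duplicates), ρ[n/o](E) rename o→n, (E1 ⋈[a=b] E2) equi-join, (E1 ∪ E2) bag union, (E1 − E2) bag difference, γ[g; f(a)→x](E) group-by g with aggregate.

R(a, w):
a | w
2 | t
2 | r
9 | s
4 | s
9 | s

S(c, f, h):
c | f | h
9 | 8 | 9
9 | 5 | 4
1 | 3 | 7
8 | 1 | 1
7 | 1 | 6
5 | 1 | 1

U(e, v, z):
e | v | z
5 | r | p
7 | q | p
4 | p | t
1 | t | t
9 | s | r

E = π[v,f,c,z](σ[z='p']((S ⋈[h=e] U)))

σ filters on z, owned by the right side.
E' = π[v,f,c,z]((S ⋈[h=e] σ[z='p'](U)))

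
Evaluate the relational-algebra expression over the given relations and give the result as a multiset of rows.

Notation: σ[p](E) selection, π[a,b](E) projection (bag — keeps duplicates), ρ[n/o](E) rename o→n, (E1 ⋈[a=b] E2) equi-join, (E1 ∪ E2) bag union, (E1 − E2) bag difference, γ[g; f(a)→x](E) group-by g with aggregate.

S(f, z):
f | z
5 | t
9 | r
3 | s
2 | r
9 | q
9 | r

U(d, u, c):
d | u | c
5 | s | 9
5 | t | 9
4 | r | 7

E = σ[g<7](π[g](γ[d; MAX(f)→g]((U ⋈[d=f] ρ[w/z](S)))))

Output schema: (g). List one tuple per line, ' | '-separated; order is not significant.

Row counts bottom-up:
  U → 3
  S → 6
  ρ[w/z](S) → 6
  (U ⋈[d=f] ρ[w/z](S)) → 2
  γ[d; MAX(f)→g]((U ⋈[d=f] ρ[w/z](S))) → 1
  π[g](γ[d; MAX(f)→g]((U ⋈[d=f] ρ[w/z](S)))) → 1
  σ[g<7](π[g](γ[d; MAX(f)→g]((U ⋈[d=f] ρ[w/z](S))))) → 1

== RESULT ==
g
5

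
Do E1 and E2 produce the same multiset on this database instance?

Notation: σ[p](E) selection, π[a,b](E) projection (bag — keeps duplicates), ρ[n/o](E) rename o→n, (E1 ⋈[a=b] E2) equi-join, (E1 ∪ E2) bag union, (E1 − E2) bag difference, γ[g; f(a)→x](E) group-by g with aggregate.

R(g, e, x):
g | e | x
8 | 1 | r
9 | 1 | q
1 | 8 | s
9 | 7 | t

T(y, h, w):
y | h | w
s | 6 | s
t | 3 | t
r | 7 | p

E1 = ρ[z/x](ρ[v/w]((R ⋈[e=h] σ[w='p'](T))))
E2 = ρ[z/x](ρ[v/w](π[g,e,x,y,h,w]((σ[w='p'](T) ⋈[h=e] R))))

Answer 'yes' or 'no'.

E1 subexpression sizes:
  R → 4
  T → 3
  σ[w='p'](T) → 1
  (R ⋈[e=h] σ[w='p'](T)) → 1
  ρ[v/w]((R ⋈[e=h] σ[w='p'](T))) → 1
  ρ[z/x](ρ[v/w]((R ⋈[e=h] σ[w='p'](T)))) → 1
E2 subexpression sizes:
  T → 3
  σ[w='p'](T) → 1
  R → 4
  (σ[w='p'](T) ⋈[h=e] R) → 1
  π[g,e,x,y,h,w]((σ[w='p'](T) ⋈[h=e] R)) → 1
  ρ[v/w](π[g,e,x,y,h,w]((σ[w='p'](T) ⋈[h=e] R))) → 1
  ρ[z/x](ρ[v/w](π[g,e,x,y,h,w]((σ[w='p'](T) ⋈[h=e] R)))) → 1

E1 and E2 produce the same multiset:
g | e | z | y | h | v
9 | 7 | t | r | 7 | p

yes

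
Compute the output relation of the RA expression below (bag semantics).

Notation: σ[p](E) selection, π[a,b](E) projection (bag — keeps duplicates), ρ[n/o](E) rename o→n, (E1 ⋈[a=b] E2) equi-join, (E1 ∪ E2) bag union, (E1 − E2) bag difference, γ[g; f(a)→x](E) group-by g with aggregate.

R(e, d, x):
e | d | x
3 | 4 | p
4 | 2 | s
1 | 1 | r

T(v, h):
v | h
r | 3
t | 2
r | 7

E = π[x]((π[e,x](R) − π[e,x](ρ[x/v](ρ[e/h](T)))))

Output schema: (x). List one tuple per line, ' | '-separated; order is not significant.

Stepwise |·|:
  R → 3
  π[e,x](R) → 3
  T → 3
  ρ[e/h](T) → 3
  ρ[x/v](ρ[e/h](T)) → 3
  π[e,x](ρ[x/v](ρ[e/h](T))) → 3
  (π[e,x](R) − π[e,x](ρ[x/v](ρ[e/h](T)))) → 3
  π[x]((π[e,x](R) − π[e,x](ρ[x/v](ρ[e/h](T))))) → 3

== RESULT ==
x
p
r
s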